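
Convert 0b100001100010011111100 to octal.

0o4142374

Group the bits in threes: 100 001 100 010 011 111 100 → 4142374.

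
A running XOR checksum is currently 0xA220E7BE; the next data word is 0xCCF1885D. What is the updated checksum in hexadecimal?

0x6ED16FE3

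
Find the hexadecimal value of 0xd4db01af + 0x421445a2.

0x116ef4751

Add column by column in base 16, right to left:
  f+2 = 1 carry 1
  a+a+1 = 5 carry 1
  1+5+1 = 7
  0+4 = 4
  b+4 = f
  d+1 = e
  4+2 = 6
  d+4 = 1 carry 1
  final carry 1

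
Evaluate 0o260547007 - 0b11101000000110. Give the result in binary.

0b10110000101001010000000001

0o260547007 = 0b10110000101100111000000111 in binary.
Subtract column by column in base 2:
  1-0 → 1
  1-1 → 0
  1-1 → 0
  0-0 → 0
  0-0 → 0
  0-0 → 0
  0-0 → 0
  0-0 → 0
  0-0 → 0
  1-1 → 0
  1-0 → 1
  1-1 → 0
  0-1 → 1 (borrow)
  0-1-1 → 0 (borrow)
  1-0-1 → 0
  1-0 → 1
  0-0 → 0
  1-0 → 1
  0-0 → 0
  0-0 → 0
  0-0 → 0
  0-0 → 0
  1-0 → 1
  1-0 → 1
  0-0 → 0
  1-0 → 1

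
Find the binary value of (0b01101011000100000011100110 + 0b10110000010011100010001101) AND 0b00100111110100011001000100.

0b11010100000001000000

Add column by column in base 2, right to left:
  0+1 = 1
  1+0 = 1
  1+1 = 0 carry 1
  0+1+1 = 0 carry 1
  0+0+1 = 1
  1+0 = 1
  1+0 = 1
  1+1 = 0 carry 1
  0+0+1 = 1
  0+0 = 0
  0+0 = 0
  0+1 = 1
  0+1 = 1
  0+1 = 1
  1+0 = 1
  0+0 = 0
  0+1 = 1
  0+0 = 0
  1+0 = 1
  1+0 = 1
  0+0 = 0
  1+0 = 1
  0+1 = 1
  1+1 = 0 carry 1
  1+0+1 = 0 carry 1
  0+1+1 = 0 carry 1
  final carry 1
Sum = 0b100011011010111100101110011; now AND with 0b00100111110100011001000100:
  100011011010111100101110011
& 000100111110100011001000100
= 000000011010100000001000000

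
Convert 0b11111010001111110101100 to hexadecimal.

0x7d1fac

Group the bits into nibbles: 0111 1101 0001 1111 1010 1100 → 7d1fac.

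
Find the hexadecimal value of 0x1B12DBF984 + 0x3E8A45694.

Add column by column in base 16, right to left:
  4+4 = 8
  8+9 = 1 carry 1
  9+6+1 = 0 carry 1
  F+5+1 = 5 carry 1
  B+4+1 = 0 carry 1
  D+A+1 = 8 carry 1
  2+8+1 = B
  1+E = F
  B+3 = E
  1+0 = 1

0x1EFB805018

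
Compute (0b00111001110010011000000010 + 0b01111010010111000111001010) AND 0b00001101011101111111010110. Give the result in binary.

0b100001001011111000100

Add column by column in base 2, right to left:
  0+0 = 0
  1+1 = 0 carry 1
  0+0+1 = 1
  0+1 = 1
  0+0 = 0
  0+0 = 0
  0+1 = 1
  0+1 = 1
  0+1 = 1
  1+0 = 1
  1+0 = 1
  0+0 = 0
  0+1 = 1
  1+1 = 0 carry 1
  0+1+1 = 0 carry 1
  0+0+1 = 1
  1+1 = 0 carry 1
  1+0+1 = 0 carry 1
  1+0+1 = 0 carry 1
  0+1+1 = 0 carry 1
  0+0+1 = 1
  1+1 = 0 carry 1
  1+1+1 = 1 carry 1
  1+1+1 = 1 carry 1
  0+1+1 = 0 carry 1
  final carry 1
Sum = 0b10110100001001011111001100; now AND with 0b00001101011101111111010110:
  10110100001001011111001100
& 00001101011101111111010110
= 00000100001001011111000100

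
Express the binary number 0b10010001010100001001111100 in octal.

0o221241174

Group the bits in threes: 010 010 001 010 100 001 001 111 100 → 221241174.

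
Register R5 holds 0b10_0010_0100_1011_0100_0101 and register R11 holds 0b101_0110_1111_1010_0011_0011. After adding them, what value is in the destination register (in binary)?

Add column by column in base 2, right to left:
  1+1 = 0 carry 1
  0+1+1 = 0 carry 1
  1+0+1 = 0 carry 1
  0+0+1 = 1
  0+1 = 1
  0+1 = 1
  1+0 = 1
  0+0 = 0
  1+0 = 1
  1+1 = 0 carry 1
  0+0+1 = 1
  1+1 = 0 carry 1
  0+1+1 = 0 carry 1
  0+1+1 = 0 carry 1
  1+1+1 = 1 carry 1
  0+1+1 = 0 carry 1
  0+0+1 = 1
  1+1 = 0 carry 1
  0+1+1 = 0 carry 1
  0+0+1 = 1
  0+1 = 1
  1+0 = 1
  0+1 = 1

0b11110010100010101111000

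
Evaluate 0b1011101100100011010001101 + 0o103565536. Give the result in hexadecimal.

0b1011101100100011010001101 = 0x176468d in hexadecimal.
0o103565536 = 0x10eeb5e in hexadecimal.
Add column by column in base 16, right to left:
  d+e = b carry 1
  8+5+1 = e
  6+b = 1 carry 1
  4+e+1 = 3 carry 1
  6+e+1 = 5 carry 1
  7+0+1 = 8
  1+1 = 2

0x28531eb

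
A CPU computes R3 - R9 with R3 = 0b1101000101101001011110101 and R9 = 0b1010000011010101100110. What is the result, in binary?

Subtract column by column in base 2:
  1-0 → 1
  0-1 → 1 (borrow)
  1-1-1 → 1 (borrow)
  0-0-1 → 1 (borrow)
  1-0-1 → 0
  1-1 → 0
  1-1 → 0
  1-0 → 1
  0-1 → 1 (borrow)
  1-0-1 → 0
  0-1 → 1 (borrow)
  0-0-1 → 1 (borrow)
  1-1-1 → 1 (borrow)
  0-1-1 → 0 (borrow)
  1-0-1 → 0
  1-0 → 1
  0-0 → 0
  1-0 → 1
  0-0 → 0
  0-1 → 1 (borrow)
  0-0-1 → 1 (borrow)
  1-1-1 → 1 (borrow)
  0-0-1 → 1 (borrow)
  1-0-1 → 0
  1-0 → 1

0b1011110101001110110001111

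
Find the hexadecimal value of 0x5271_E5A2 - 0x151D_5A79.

Subtract column by column in base 16:
  2-9 → 9 (borrow)
  A-7-1 → 2
  5-A → B (borrow)
  E-5-1 → 8
  1-D → 4 (borrow)
  7-1-1 → 5
  2-5 → D (borrow)
  5-1-1 → 3

0x3D548B29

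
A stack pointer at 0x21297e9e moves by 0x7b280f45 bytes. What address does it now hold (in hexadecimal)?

0x9c518de3

Add column by column in base 16, right to left:
  e+5 = 3 carry 1
  9+4+1 = e
  e+f = d carry 1
  7+0+1 = 8
  9+8 = 1 carry 1
  2+2+1 = 5
  1+b = c
  2+7 = 9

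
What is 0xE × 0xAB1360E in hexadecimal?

0x95B0F4C4

Multiply each base-16 digit by 14, carrying:
  E×14 = 196 → write 4 carry 12
  0×14+12 = 12 → write C
  6×14 = 84 → write 4 carry 5
  3×14+5 = 47 → write F carry 2
  1×14+2 = 16 → write 0 carry 1
  B×14+1 = 155 → write B carry 9
  A×14+9 = 149 → write 5 carry 9
  remaining carry: 9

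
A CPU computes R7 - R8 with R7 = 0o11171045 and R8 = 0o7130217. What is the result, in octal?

Subtract column by column in base 8:
  5-7 → 6 (borrow)
  4-1-1 → 2
  0-2 → 6 (borrow)
  1-0-1 → 0
  7-3 → 4
  1-1 → 0
  1-7 → 2 (borrow)
  1-0-1 → 0

0o2040626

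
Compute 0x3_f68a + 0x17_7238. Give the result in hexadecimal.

Add column by column in base 16, right to left:
  a+8 = 2 carry 1
  8+3+1 = c
  6+2 = 8
  f+7 = 6 carry 1
  3+7+1 = b
  0+1 = 1

0x1b68c2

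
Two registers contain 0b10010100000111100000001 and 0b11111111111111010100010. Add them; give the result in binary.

0b110010100000110110100011

Add column by column in base 2, right to left:
  1+0 = 1
  0+1 = 1
  0+0 = 0
  0+0 = 0
  0+0 = 0
  0+1 = 1
  0+0 = 0
  0+1 = 1
  1+0 = 1
  1+1 = 0 carry 1
  1+1+1 = 1 carry 1
  1+1+1 = 1 carry 1
  0+1+1 = 0 carry 1
  0+1+1 = 0 carry 1
  0+1+1 = 0 carry 1
  0+1+1 = 0 carry 1
  0+1+1 = 0 carry 1
  1+1+1 = 1 carry 1
  0+1+1 = 0 carry 1
  1+1+1 = 1 carry 1
  0+1+1 = 0 carry 1
  0+1+1 = 0 carry 1
  1+1+1 = 1 carry 1
  final carry 1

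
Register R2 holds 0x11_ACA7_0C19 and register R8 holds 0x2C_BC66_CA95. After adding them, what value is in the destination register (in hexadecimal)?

Add column by column in base 16, right to left:
  9+5 = E
  1+9 = A
  C+A = 6 carry 1
  0+C+1 = D
  7+6 = D
  A+6 = 0 carry 1
  C+C+1 = 9 carry 1
  A+B+1 = 6 carry 1
  1+C+1 = E
  1+2 = 3

0x3E690DD6AE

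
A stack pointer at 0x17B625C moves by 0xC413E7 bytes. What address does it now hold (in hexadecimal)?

Add column by column in base 16, right to left:
  C+7 = 3 carry 1
  5+E+1 = 4 carry 1
  2+3+1 = 6
  6+1 = 7
  B+4 = F
  7+C = 3 carry 1
  1+0+1 = 2

0x23F7643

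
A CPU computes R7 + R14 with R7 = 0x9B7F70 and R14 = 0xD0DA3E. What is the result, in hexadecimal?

0x16C59AE

Add column by column in base 16, right to left:
  0+E = E
  7+3 = A
  F+A = 9 carry 1
  7+D+1 = 5 carry 1
  B+0+1 = C
  9+D = 6 carry 1
  final carry 1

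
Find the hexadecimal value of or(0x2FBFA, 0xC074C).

0xEFFFE

OR each hex digit independently (no carries):
  2|C=E, F|0=F, B|7=F, F|4=F, A|C=E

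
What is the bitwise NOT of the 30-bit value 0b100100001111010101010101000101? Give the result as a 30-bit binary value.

Invert each bit: 100100001111010101010101000101 → 011011110000101010101010111010.

0b011011110000101010101010111010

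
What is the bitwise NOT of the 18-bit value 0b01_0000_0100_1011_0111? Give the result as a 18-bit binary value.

0b101111101101001000

Invert each bit: 010000010010110111 → 101111101101001000.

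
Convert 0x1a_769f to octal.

Expand each hex digit to 4 bits: 1=0001 a=1010 7=0111 6=0110 9=1001 f=1111.
Group the bits in threes: 110 100 111 011 010 011 111 → 6473237.

0o6473237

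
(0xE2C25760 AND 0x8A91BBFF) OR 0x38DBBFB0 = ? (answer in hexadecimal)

0xBADBBFF0

0xE2C25760 AND 0x8A91BBFF = 0x82801360.
Then OR with 0x38DBBFB0.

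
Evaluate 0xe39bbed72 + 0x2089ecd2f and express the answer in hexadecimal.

Add column by column in base 16, right to left:
  2+f = 1 carry 1
  7+2+1 = a
  d+d = a carry 1
  e+c+1 = b carry 1
  b+e+1 = a carry 1
  b+9+1 = 5 carry 1
  9+8+1 = 2 carry 1
  3+0+1 = 4
  e+2 = 0 carry 1
  final carry 1

0x10425abaa1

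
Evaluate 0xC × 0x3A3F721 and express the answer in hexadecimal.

0x2BAF958C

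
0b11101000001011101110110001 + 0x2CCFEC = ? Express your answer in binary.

0b11110011011000101110011101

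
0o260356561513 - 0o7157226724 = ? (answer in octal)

Subtract column by column in base 8:
  3-4 → 7 (borrow)
  1-2-1 → 6 (borrow)
  5-7-1 → 5 (borrow)
  1-6-1 → 2 (borrow)
  6-2-1 → 3
  5-2 → 3
  6-7 → 7 (borrow)
  5-5-1 → 7 (borrow)
  3-1-1 → 1
  0-7 → 1 (borrow)
  6-0-1 → 5
  2-0 → 2

0o251177332567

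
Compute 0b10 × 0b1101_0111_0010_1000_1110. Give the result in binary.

0b110101110010100011100

Multiply each base-2 digit by 2, carrying:
  0×2 = 0 → write 0
  1×2 = 2 → write 0 carry 1
  1×2+1 = 3 → write 1 carry 1
  1×2+1 = 3 → write 1 carry 1
  0×2+1 = 1 → write 1
  0×2 = 0 → write 0
  0×2 = 0 → write 0
  1×2 = 2 → write 0 carry 1
  0×2+1 = 1 → write 1
  1×2 = 2 → write 0 carry 1
  0×2+1 = 1 → write 1
  0×2 = 0 → write 0
  1×2 = 2 → write 0 carry 1
  1×2+1 = 3 → write 1 carry 1
  1×2+1 = 3 → write 1 carry 1
  0×2+1 = 1 → write 1
  1×2 = 2 → write 0 carry 1
  0×2+1 = 1 → write 1
  1×2 = 2 → write 0 carry 1
  1×2+1 = 3 → write 1 carry 1
  remaining carry: 1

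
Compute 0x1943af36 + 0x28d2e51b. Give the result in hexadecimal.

0x42169451

Add column by column in base 16, right to left:
  6+b = 1 carry 1
  3+1+1 = 5
  f+5 = 4 carry 1
  a+e+1 = 9 carry 1
  3+2+1 = 6
  4+d = 1 carry 1
  9+8+1 = 2 carry 1
  1+2+1 = 4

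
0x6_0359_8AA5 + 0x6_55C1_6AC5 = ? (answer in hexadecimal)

0xC591AF56A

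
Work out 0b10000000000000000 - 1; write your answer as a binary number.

The trailing 16 digits are 0, so subtracting 1 borrows through: they become 1 and the next digit up decrements.

0b1111111111111111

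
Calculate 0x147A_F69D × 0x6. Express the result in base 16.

0x7AE1C7AE

Multiply each base-16 digit by 6, carrying:
  D×6 = 78 → write E carry 4
  9×6+4 = 58 → write A carry 3
  6×6+3 = 39 → write 7 carry 2
  F×6+2 = 92 → write C carry 5
  A×6+5 = 65 → write 1 carry 4
  7×6+4 = 46 → write E carry 2
  4×6+2 = 26 → write A carry 1
  1×6+1 = 7 → write 7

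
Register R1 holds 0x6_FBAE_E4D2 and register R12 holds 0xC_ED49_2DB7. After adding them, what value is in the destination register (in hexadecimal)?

Add column by column in base 16, right to left:
  2+7 = 9
  D+B = 8 carry 1
  4+D+1 = 2 carry 1
  E+2+1 = 1 carry 1
  E+9+1 = 8 carry 1
  A+4+1 = F
  B+D = 8 carry 1
  F+E+1 = E carry 1
  6+C+1 = 3 carry 1
  final carry 1

0x13E8F81289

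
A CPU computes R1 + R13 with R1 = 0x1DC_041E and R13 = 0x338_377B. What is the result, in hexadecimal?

Add column by column in base 16, right to left:
  E+B = 9 carry 1
  1+7+1 = 9
  4+7 = B
  0+3 = 3
  C+8 = 4 carry 1
  D+3+1 = 1 carry 1
  1+3+1 = 5

0x5143B99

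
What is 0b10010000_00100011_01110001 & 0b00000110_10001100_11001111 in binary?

0b000000000000000001000001

AND bit by bit (1 only where both bits are 1):
  100100000010001101110001
& 000001101000110011001111
= 000000000000000001000001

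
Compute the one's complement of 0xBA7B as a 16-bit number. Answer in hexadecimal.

Each hex digit d becomes F−d:
  B→4, A→5, 7→8, B→4

0x4584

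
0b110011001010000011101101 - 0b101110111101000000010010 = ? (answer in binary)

Subtract column by column in base 2:
  1-0 → 1
  0-1 → 1 (borrow)
  1-0-1 → 0
  1-0 → 1
  0-1 → 1 (borrow)
  1-0-1 → 0
  1-0 → 1
  1-0 → 1
  0-0 → 0
  0-0 → 0
  0-0 → 0
  0-0 → 0
  0-1 → 1 (borrow)
  1-0-1 → 0
  0-1 → 1 (borrow)
  1-1-1 → 1 (borrow)
  0-1-1 → 0 (borrow)
  0-1-1 → 0 (borrow)
  1-0-1 → 0
  1-1 → 0
  0-1 → 1 (borrow)
  0-1-1 → 0 (borrow)
  1-0-1 → 0
  1-1 → 0

0b100001101000011011011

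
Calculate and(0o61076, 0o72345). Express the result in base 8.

0o60044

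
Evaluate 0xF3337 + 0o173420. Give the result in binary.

0b100000010101001000111

0xF3337 = 0b11110011001100110111 in binary.
0o173420 = 0b1111011100010000 in binary.
Add column by column in base 2, right to left:
  1+0 = 1
  1+0 = 1
  1+0 = 1
  0+0 = 0
  1+1 = 0 carry 1
  1+0+1 = 0 carry 1
  0+0+1 = 1
  0+0 = 0
  1+1 = 0 carry 1
  1+1+1 = 1 carry 1
  0+1+1 = 0 carry 1
  0+0+1 = 1
  1+1 = 0 carry 1
  1+1+1 = 1 carry 1
  0+1+1 = 0 carry 1
  0+1+1 = 0 carry 1
  1+0+1 = 0 carry 1
  1+0+1 = 0 carry 1
  1+0+1 = 0 carry 1
  1+0+1 = 0 carry 1
  final carry 1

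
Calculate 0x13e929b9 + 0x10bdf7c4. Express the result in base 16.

0x24a7217d

Add column by column in base 16, right to left:
  9+4 = d
  b+c = 7 carry 1
  9+7+1 = 1 carry 1
  2+f+1 = 2 carry 1
  9+d+1 = 7 carry 1
  e+b+1 = a carry 1
  3+0+1 = 4
  1+1 = 2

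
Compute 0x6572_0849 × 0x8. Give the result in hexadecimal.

0x32B904248

Multiply each base-16 digit by 8, carrying:
  9×8 = 72 → write 8 carry 4
  4×8+4 = 36 → write 4 carry 2
  8×8+2 = 66 → write 2 carry 4
  0×8+4 = 4 → write 4
  2×8 = 16 → write 0 carry 1
  7×8+1 = 57 → write 9 carry 3
  5×8+3 = 43 → write B carry 2
  6×8+2 = 50 → write 2 carry 3
  remaining carry: 3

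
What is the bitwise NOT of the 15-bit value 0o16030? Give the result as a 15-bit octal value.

Each oct digit d becomes 7−d:
  1→6, 6→1, 0→7, 3→4, 0→7

0o61747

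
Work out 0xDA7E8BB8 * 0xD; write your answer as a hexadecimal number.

Multiply each base-16 digit by 13, carrying:
  8×13 = 104 → write 8 carry 6
  B×13+6 = 149 → write 5 carry 9
  B×13+9 = 152 → write 8 carry 9
  8×13+9 = 113 → write 1 carry 7
  E×13+7 = 189 → write D carry 11
  7×13+11 = 102 → write 6 carry 6
  A×13+6 = 136 → write 8 carry 8
  D×13+8 = 177 → write 1 carry 11
  remaining carry: B

0xB186D1858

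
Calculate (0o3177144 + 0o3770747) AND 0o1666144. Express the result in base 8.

Add column by column in base 8, right to left:
  4+7 = 3 carry 1
  4+4+1 = 1 carry 1
  1+7+1 = 1 carry 1
  7+0+1 = 0 carry 1
  7+7+1 = 7 carry 1
  1+7+1 = 1 carry 1
  3+3+1 = 7
Sum = 0o7170113; now AND with 0o1666144:
  7&1=1, 1&6=0, 7&6=6, 0&6=0, 1&1=1, 1&4=0, 3&4=0

0o1060100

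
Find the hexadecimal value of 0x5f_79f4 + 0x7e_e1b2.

0xde5ba6

Add column by column in base 16, right to left:
  4+2 = 6
  f+b = a carry 1
  9+1+1 = b
  7+e = 5 carry 1
  f+e+1 = e carry 1
  5+7+1 = d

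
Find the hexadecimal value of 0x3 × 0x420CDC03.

0xC6269409

Multiply each base-16 digit by 3, carrying:
  3×3 = 9 → write 9
  0×3 = 0 → write 0
  C×3 = 36 → write 4 carry 2
  D×3+2 = 41 → write 9 carry 2
  C×3+2 = 38 → write 6 carry 2
  0×3+2 = 2 → write 2
  2×3 = 6 → write 6
  4×3 = 12 → write C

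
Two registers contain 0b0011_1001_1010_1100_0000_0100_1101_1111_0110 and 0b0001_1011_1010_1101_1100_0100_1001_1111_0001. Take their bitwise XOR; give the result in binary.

0b001000100000000111000000010000000111

XOR bit by bit (1 where the bits differ):
  001110011010110000000100110111110110
^ 000110111010110111000100100111110001
= 001000100000000111000000010000000111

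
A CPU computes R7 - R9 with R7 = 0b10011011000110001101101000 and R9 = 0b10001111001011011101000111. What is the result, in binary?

Subtract column by column in base 2:
  0-1 → 1 (borrow)
  0-1-1 → 0 (borrow)
  0-1-1 → 0 (borrow)
  1-0-1 → 0
  0-0 → 0
  1-0 → 1
  1-1 → 0
  0-0 → 0
  1-1 → 0
  1-1 → 0
  0-1 → 1 (borrow)
  0-0-1 → 1 (borrow)
  0-1-1 → 0 (borrow)
  1-1-1 → 1 (borrow)
  1-0-1 → 0
  0-1 → 1 (borrow)
  0-0-1 → 1 (borrow)
  0-0-1 → 1 (borrow)
  1-1-1 → 1 (borrow)
  1-1-1 → 1 (borrow)
  0-1-1 → 0 (borrow)
  1-1-1 → 1 (borrow)
  1-0-1 → 0
  0-0 → 0
  0-0 → 0
  1-1 → 0

0b1011111010110000100001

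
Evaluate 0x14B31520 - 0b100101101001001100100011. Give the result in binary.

0b10100000111001000000111111101

0x14B31520 = 0b10100101100110001010100100000 in binary.
Subtract column by column in base 2:
  0-1 → 1 (borrow)
  0-1-1 → 0 (borrow)
  0-0-1 → 1 (borrow)
  0-0-1 → 1 (borrow)
  0-0-1 → 1 (borrow)
  1-1-1 → 1 (borrow)
  0-0-1 → 1 (borrow)
  0-0-1 → 1 (borrow)
  1-1-1 → 1 (borrow)
  0-1-1 → 0 (borrow)
  1-0-1 → 0
  0-0 → 0
  1-1 → 0
  0-0 → 0
  0-0 → 0
  0-1 → 1 (borrow)
  1-0-1 → 0
  1-1 → 0
  0-1 → 1 (borrow)
  0-0-1 → 1 (borrow)
  1-1-1 → 1 (borrow)
  1-0-1 → 0
  0-0 → 0
  1-1 → 0
  0-0 → 0
  0-0 → 0
  1-0 → 1
  0-0 → 0
  1-0 → 1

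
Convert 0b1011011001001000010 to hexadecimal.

0x5b242

Group the bits into nibbles: 0101 1011 0010 0100 0010 → 5b242.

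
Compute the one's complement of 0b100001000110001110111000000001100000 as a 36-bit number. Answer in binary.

0b011110111001110001000111111110011111

Invert each bit: 100001000110001110111000000001100000 → 011110111001110001000111111110011111.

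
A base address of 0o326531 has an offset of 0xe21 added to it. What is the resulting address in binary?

0b11011101101111010

0o326531 = 0b11010110101011001 in binary.
0xe21 = 0b111000100001 in binary.
Add column by column in base 2, right to left:
  1+1 = 0 carry 1
  0+0+1 = 1
  0+0 = 0
  1+0 = 1
  1+0 = 1
  0+1 = 1
  1+0 = 1
  0+0 = 0
  1+0 = 1
  0+1 = 1
  1+1 = 0 carry 1
  1+1+1 = 1 carry 1
  0+0+1 = 1
  1+0 = 1
  0+0 = 0
  1+0 = 1
  1+0 = 1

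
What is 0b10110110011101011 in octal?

Group the bits in threes: 010 110 110 011 101 011 → 266353.

0o266353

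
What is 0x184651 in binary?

0b110000100011001010001

Expand each hex digit to 4 bits: 1=0001 8=1000 4=0100 6=0110 5=0101 1=0001.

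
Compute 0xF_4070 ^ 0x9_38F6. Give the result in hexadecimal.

0x67886

XOR each hex digit independently (no carries):
  F^9=6, 4^3=7, 0^8=8, 7^F=8, 0^6=6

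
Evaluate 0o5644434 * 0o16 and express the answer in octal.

Multiply each base-8 digit by 14, carrying:
  4×14 = 56 → write 0 carry 7
  3×14+7 = 49 → write 1 carry 6
  4×14+6 = 62 → write 6 carry 7
  4×14+7 = 63 → write 7 carry 7
  4×14+7 = 63 → write 7 carry 7
  6×14+7 = 91 → write 3 carry 11
  5×14+11 = 81 → write 1 carry 10
  remaining carry: 12

0o121377610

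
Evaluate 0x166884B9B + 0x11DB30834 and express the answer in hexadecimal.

0x2843B53CF

Add column by column in base 16, right to left:
  B+4 = F
  9+3 = C
  B+8 = 3 carry 1
  4+0+1 = 5
  8+3 = B
  8+B = 3 carry 1
  6+D+1 = 4 carry 1
  6+1+1 = 8
  1+1 = 2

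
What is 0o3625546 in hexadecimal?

Each octal digit is 3 bits: 3=011 6=110 2=010 5=101 5=101 4=100 6=110.
Group the bits into nibbles: 1111 0010 1011 0110 0110 → F2B66.

0xF2B66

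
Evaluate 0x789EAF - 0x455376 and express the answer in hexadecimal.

Subtract column by column in base 16:
  F-6 → 9
  A-7 → 3
  E-3 → B
  9-5 → 4
  8-5 → 3
  7-4 → 3

0x334B39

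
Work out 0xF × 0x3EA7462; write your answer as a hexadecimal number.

Multiply each base-16 digit by 15, carrying:
  2×15 = 30 → write E carry 1
  6×15+1 = 91 → write B carry 5
  4×15+5 = 65 → write 1 carry 4
  7×15+4 = 109 → write D carry 6
  A×15+6 = 156 → write C carry 9
  E×15+9 = 219 → write B carry 13
  3×15+13 = 58 → write A carry 3
  remaining carry: 3

0x3ABCD1BE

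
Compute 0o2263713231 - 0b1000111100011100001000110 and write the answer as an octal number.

0o2154257123

0b1000111100011100001000110 = 0o107434106 in octal.
Subtract column by column in base 8:
  1-6 → 3 (borrow)
  3-0-1 → 2
  2-1 → 1
  3-4 → 7 (borrow)
  1-3-1 → 5 (borrow)
  7-4-1 → 2
  3-7 → 4 (borrow)
  6-0-1 → 5
  2-1 → 1
  2-0 → 2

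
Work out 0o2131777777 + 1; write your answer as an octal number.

0o2132000000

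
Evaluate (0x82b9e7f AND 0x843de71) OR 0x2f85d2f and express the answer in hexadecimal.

0x82b9e7f AND 0x843de71 = 0x8039e71.
Then OR with 0x2f85d2f.

0xafbdf7f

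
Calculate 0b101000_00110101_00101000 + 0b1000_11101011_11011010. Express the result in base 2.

Add column by column in base 2, right to left:
  0+0 = 0
  0+1 = 1
  0+0 = 0
  1+1 = 0 carry 1
  0+1+1 = 0 carry 1
  1+0+1 = 0 carry 1
  0+1+1 = 0 carry 1
  0+1+1 = 0 carry 1
  1+1+1 = 1 carry 1
  0+1+1 = 0 carry 1
  1+0+1 = 0 carry 1
  0+1+1 = 0 carry 1
  1+0+1 = 0 carry 1
  1+1+1 = 1 carry 1
  0+1+1 = 0 carry 1
  0+1+1 = 0 carry 1
  0+0+1 = 1
  0+0 = 0
  0+0 = 0
  1+1 = 0 carry 1
  0+0+1 = 1
  1+0 = 1

0b1100010010000100000010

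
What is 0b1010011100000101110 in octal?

0o1234056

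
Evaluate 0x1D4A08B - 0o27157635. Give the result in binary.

0x1D4A08B = 0b1110101001010000010001011 in binary.
0o27157635 = 0b10111001101111110011101 in binary.
Subtract column by column in base 2:
  1-1 → 0
  1-0 → 1
  0-1 → 1 (borrow)
  1-1-1 → 1 (borrow)
  0-1-1 → 0 (borrow)
  0-0-1 → 1 (borrow)
  0-0-1 → 1 (borrow)
  1-1-1 → 1 (borrow)
  0-1-1 → 0 (borrow)
  0-1-1 → 0 (borrow)
  0-1-1 → 0 (borrow)
  0-1-1 → 0 (borrow)
  0-1-1 → 0 (borrow)
  1-0-1 → 0
  0-1 → 1 (borrow)
  1-1-1 → 1 (borrow)
  0-0-1 → 1 (borrow)
  0-0-1 → 1 (borrow)
  1-1-1 → 1 (borrow)
  0-1-1 → 0 (borrow)
  1-1-1 → 1 (borrow)
  0-0-1 → 1 (borrow)
  1-1-1 → 1 (borrow)
  1-0-1 → 0
  1-0 → 1

0b1011101111100000011101110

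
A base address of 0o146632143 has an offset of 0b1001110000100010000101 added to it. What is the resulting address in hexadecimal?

0x1c23ce8

0o146632143 = 0x19b3463 in hexadecimal.
0b1001110000100010000101 = 0x270885 in hexadecimal.
Add column by column in base 16, right to left:
  3+5 = 8
  6+8 = e
  4+8 = c
  3+0 = 3
  b+7 = 2 carry 1
  9+2+1 = c
  1+0 = 1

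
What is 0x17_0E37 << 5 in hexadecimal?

5 bits is not a whole number of base-16 digits; in binary: 101110000111000110111 << 5 = 10111000011100011011100000.

0x2E1C6E0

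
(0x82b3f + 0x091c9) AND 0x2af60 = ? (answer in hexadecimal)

0xad00

Add column by column in base 16, right to left:
  f+9 = 8 carry 1
  3+c+1 = 0 carry 1
  b+1+1 = d
  2+9 = b
  8+0 = 8
Sum = 0x8bd08; now AND with 0x2af60:
  8&2=0, b&a=a, d&f=d, 0&6=0, 8&0=0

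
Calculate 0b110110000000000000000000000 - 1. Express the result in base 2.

0b110101111111111111111111111

The trailing 22 digits are 0, so subtracting 1 borrows through: they become 1 and the next digit up decrements.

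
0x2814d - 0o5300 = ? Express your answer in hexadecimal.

0x2768d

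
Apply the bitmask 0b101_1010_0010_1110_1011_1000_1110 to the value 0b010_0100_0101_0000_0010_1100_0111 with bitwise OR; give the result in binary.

OR bit by bit (1 where either bit is 1):
  010010001010000001011000111
| 101101000101110101110001110
= 111111001111110101111001111

0b111111001111110101111001111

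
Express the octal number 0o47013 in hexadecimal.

Each octal digit is 3 bits: 4=100 7=111 0=000 1=001 3=011.
Group the bits into nibbles: 0100 1110 0000 1011 → 4E0B.

0x4E0B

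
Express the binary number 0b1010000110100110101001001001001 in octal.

0o12064651111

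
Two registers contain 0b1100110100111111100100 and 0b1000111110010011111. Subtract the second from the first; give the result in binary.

0b1011101101001101000101

Subtract column by column in base 2:
  0-1 → 1 (borrow)
  0-1-1 → 0 (borrow)
  1-1-1 → 1 (borrow)
  0-1-1 → 0 (borrow)
  0-1-1 → 0 (borrow)
  1-0-1 → 0
  1-0 → 1
  1-1 → 0
  1-0 → 1
  1-0 → 1
  1-1 → 0
  1-1 → 0
  0-1 → 1 (borrow)
  0-1-1 → 0 (borrow)
  1-1-1 → 1 (borrow)
  0-0-1 → 1 (borrow)
  1-0-1 → 0
  1-0 → 1
  0-1 → 1 (borrow)
  0-0-1 → 1 (borrow)
  1-0-1 → 0
  1-0 → 1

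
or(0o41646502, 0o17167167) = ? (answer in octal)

0o57767567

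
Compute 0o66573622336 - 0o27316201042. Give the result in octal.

0o37255421274

Subtract column by column in base 8:
  6-2 → 4
  3-4 → 7 (borrow)
  3-0-1 → 2
  2-1 → 1
  2-0 → 2
  6-2 → 4
  3-6 → 5 (borrow)
  7-1-1 → 5
  5-3 → 2
  6-7 → 7 (borrow)
  6-2-1 → 3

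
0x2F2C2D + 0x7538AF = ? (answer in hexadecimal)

0xA464DC

Add column by column in base 16, right to left:
  D+F = C carry 1
  2+A+1 = D
  C+8 = 4 carry 1
  2+3+1 = 6
  F+5 = 4 carry 1
  2+7+1 = A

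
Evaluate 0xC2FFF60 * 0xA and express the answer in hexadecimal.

Multiply each base-16 digit by 10, carrying:
  0×10 = 0 → write 0
  6×10 = 60 → write C carry 3
  F×10+3 = 153 → write 9 carry 9
  F×10+9 = 159 → write F carry 9
  F×10+9 = 159 → write F carry 9
  2×10+9 = 29 → write D carry 1
  C×10+1 = 121 → write 9 carry 7
  remaining carry: 7

0x79DFF9C0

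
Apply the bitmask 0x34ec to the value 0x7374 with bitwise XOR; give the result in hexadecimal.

XOR each hex digit independently (no carries):
  7^3=4, 3^4=7, 7^e=9, 4^c=8

0x4798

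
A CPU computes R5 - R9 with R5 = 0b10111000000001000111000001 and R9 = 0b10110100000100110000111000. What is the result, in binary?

0b11111100010110001001

Subtract column by column in base 2:
  1-0 → 1
  0-0 → 0
  0-0 → 0
  0-1 → 1 (borrow)
  0-1-1 → 0 (borrow)
  0-1-1 → 0 (borrow)
  1-0-1 → 0
  1-0 → 1
  1-0 → 1
  0-0 → 0
  0-1 → 1 (borrow)
  0-1-1 → 0 (borrow)
  1-0-1 → 0
  0-0 → 0
  0-1 → 1 (borrow)
  0-0-1 → 1 (borrow)
  0-0-1 → 1 (borrow)
  0-0-1 → 1 (borrow)
  0-0-1 → 1 (borrow)
  0-0-1 → 1 (borrow)
  0-1-1 → 0 (borrow)
  1-0-1 → 0
  1-1 → 0
  1-1 → 0
  0-0 → 0
  1-1 → 0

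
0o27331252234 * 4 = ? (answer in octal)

Multiply each base-8 digit by 4, carrying:
  4×4 = 16 → write 0 carry 2
  3×4+2 = 14 → write 6 carry 1
  2×4+1 = 9 → write 1 carry 1
  2×4+1 = 9 → write 1 carry 1
  5×4+1 = 21 → write 5 carry 2
  2×4+2 = 10 → write 2 carry 1
  1×4+1 = 5 → write 5
  3×4 = 12 → write 4 carry 1
  3×4+1 = 13 → write 5 carry 1
  7×4+1 = 29 → write 5 carry 3
  2×4+3 = 11 → write 3 carry 1
  remaining carry: 1

0o135545251160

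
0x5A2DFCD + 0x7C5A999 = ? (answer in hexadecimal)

0xD688966

Add column by column in base 16, right to left:
  D+9 = 6 carry 1
  C+9+1 = 6 carry 1
  F+9+1 = 9 carry 1
  D+A+1 = 8 carry 1
  2+5+1 = 8
  A+C = 6 carry 1
  5+7+1 = D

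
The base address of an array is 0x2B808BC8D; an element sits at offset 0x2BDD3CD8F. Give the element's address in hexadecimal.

0x575DC8A1C

Add column by column in base 16, right to left:
  D+F = C carry 1
  8+8+1 = 1 carry 1
  C+D+1 = A carry 1
  B+C+1 = 8 carry 1
  8+3+1 = C
  0+D = D
  8+D = 5 carry 1
  B+B+1 = 7 carry 1
  2+2+1 = 5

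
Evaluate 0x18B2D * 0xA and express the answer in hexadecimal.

0xF6FC2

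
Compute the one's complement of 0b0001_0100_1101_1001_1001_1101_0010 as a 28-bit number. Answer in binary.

Invert each bit: 0001010011011001100111010010 → 1110101100100110011000101101.

0b1110101100100110011000101101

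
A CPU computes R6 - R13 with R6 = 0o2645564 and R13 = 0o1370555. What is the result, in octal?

Subtract column by column in base 8:
  4-5 → 7 (borrow)
  6-5-1 → 0
  5-5 → 0
  5-0 → 5
  4-7 → 5 (borrow)
  6-3-1 → 2
  2-1 → 1

0o1255007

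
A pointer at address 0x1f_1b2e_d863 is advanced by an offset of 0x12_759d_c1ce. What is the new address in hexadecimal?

0x3190cc9a31

Add column by column in base 16, right to left:
  3+e = 1 carry 1
  6+c+1 = 3 carry 1
  8+1+1 = a
  d+c = 9 carry 1
  e+d+1 = c carry 1
  2+9+1 = c
  b+5 = 0 carry 1
  1+7+1 = 9
  f+2 = 1 carry 1
  1+1+1 = 3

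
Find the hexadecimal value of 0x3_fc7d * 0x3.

Multiply each base-16 digit by 3, carrying:
  d×3 = 39 → write 7 carry 2
  7×3+2 = 23 → write 7 carry 1
  c×3+1 = 37 → write 5 carry 2
  f×3+2 = 47 → write f carry 2
  3×3+2 = 11 → write b

0xbf577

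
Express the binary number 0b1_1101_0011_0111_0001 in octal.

0o351561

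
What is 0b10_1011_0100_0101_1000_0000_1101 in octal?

0o255054015

Group the bits in threes: 010 101 101 000 101 100 000 001 101 → 255054015.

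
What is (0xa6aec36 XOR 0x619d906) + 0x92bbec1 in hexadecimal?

0x159ef3f1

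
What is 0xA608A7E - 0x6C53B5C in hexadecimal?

0x39B4F22

Subtract column by column in base 16:
  E-C → 2
  7-5 → 2
  A-B → F (borrow)
  8-3-1 → 4
  0-5 → B (borrow)
  6-C-1 → 9 (borrow)
  A-6-1 → 3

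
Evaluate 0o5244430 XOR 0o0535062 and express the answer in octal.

XOR each oct digit independently (no carries):
  5^0=5, 2^5=7, 4^3=7, 4^5=1, 4^0=4, 3^6=5, 0^2=2

0o5771452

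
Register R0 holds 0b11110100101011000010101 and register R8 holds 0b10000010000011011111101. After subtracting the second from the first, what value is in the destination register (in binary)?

0b1110010100111100011000

Subtract column by column in base 2:
  1-1 → 0
  0-0 → 0
  1-1 → 0
  0-1 → 1 (borrow)
  1-1-1 → 1 (borrow)
  0-1-1 → 0 (borrow)
  0-1-1 → 0 (borrow)
  0-1-1 → 0 (borrow)
  0-0-1 → 1 (borrow)
  1-1-1 → 1 (borrow)
  1-1-1 → 1 (borrow)
  0-0-1 → 1 (borrow)
  1-0-1 → 0
  0-0 → 0
  1-0 → 1
  0-0 → 0
  0-1 → 1 (borrow)
  1-0-1 → 0
  0-0 → 0
  1-0 → 1
  1-0 → 1
  1-0 → 1
  1-1 → 0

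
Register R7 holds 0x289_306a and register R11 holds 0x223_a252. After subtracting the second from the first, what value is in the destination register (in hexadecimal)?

Subtract column by column in base 16:
  a-2 → 8
  6-5 → 1
  0-2 → e (borrow)
  3-a-1 → 8 (borrow)
  9-3-1 → 5
  8-2 → 6
  2-2 → 0

0x658e18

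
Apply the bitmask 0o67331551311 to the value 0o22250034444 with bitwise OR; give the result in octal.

0o67371575755

OR each oct digit independently (no carries):
  2|6=6, 2|7=7, 2|3=3, 5|3=7, 0|1=1, 0|5=5, 3|5=7, 4|1=5, 4|3=7, 4|1=5, 4|1=5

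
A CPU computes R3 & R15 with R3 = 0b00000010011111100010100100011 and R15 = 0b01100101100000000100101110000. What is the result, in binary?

0b00000000000000000000100100000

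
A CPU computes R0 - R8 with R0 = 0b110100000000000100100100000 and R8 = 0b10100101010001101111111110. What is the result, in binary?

0b11111010101110110100100010

Subtract column by column in base 2:
  0-0 → 0
  0-1 → 1 (borrow)
  0-1-1 → 0 (borrow)
  0-1-1 → 0 (borrow)
  0-1-1 → 0 (borrow)
  1-1-1 → 1 (borrow)
  0-1-1 → 0 (borrow)
  0-1-1 → 0 (borrow)
  1-1-1 → 1 (borrow)
  0-1-1 → 0 (borrow)
  0-0-1 → 1 (borrow)
  1-1-1 → 1 (borrow)
  0-1-1 → 0 (borrow)
  0-0-1 → 1 (borrow)
  0-0-1 → 1 (borrow)
  0-0-1 → 1 (borrow)
  0-1-1 → 0 (borrow)
  0-0-1 → 1 (borrow)
  0-1-1 → 0 (borrow)
  0-0-1 → 1 (borrow)
  0-1-1 → 0 (borrow)
  0-0-1 → 1 (borrow)
  0-0-1 → 1 (borrow)
  1-1-1 → 1 (borrow)
  0-0-1 → 1 (borrow)
  1-1-1 → 1 (borrow)
  1-0-1 → 0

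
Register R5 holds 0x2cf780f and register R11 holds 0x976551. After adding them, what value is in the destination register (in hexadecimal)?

0x366dd60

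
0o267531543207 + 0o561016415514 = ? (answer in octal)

Add column by column in base 8, right to left:
  7+4 = 3 carry 1
  0+1+1 = 2
  2+5 = 7
  3+5 = 0 carry 1
  4+1+1 = 6
  5+4 = 1 carry 1
  1+6+1 = 0 carry 1
  3+1+1 = 5
  5+0 = 5
  7+1 = 0 carry 1
  6+6+1 = 5 carry 1
  2+5+1 = 0 carry 1
  final carry 1

0o1050550160723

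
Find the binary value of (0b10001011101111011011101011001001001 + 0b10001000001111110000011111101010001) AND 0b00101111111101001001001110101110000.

0b11111101001000001010100010000

Add column by column in base 2, right to left:
  1+1 = 0 carry 1
  0+0+1 = 1
  0+0 = 0
  1+0 = 1
  0+1 = 1
  0+0 = 0
  1+1 = 0 carry 1
  0+0+1 = 1
  0+1 = 1
  1+1 = 0 carry 1
  1+1+1 = 1 carry 1
  0+1+1 = 0 carry 1
  1+1+1 = 1 carry 1
  0+1+1 = 0 carry 1
  1+0+1 = 0 carry 1
  1+0+1 = 0 carry 1
  1+0+1 = 0 carry 1
  0+0+1 = 1
  1+0 = 1
  1+1 = 0 carry 1
  0+1+1 = 0 carry 1
  1+1+1 = 1 carry 1
  1+1+1 = 1 carry 1
  1+1+1 = 1 carry 1
  1+1+1 = 1 carry 1
  0+0+1 = 1
  1+0 = 1
  1+0 = 1
  1+0 = 1
  0+0 = 0
  1+1 = 0 carry 1
  0+0+1 = 1
  0+0 = 0
  0+0 = 0
  1+1 = 0 carry 1
  final carry 1
Sum = 0b100010011111111001100001010110011010; now AND with 0b00101111111101001001001110101110000:
  100010011111111001100001010110011010
& 000101111111101001001001110101110000
= 000000011111101001000001010100010000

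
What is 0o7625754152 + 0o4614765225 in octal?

0o14442741377

Add column by column in base 8, right to left:
  2+5 = 7
  5+2 = 7
  1+2 = 3
  4+5 = 1 carry 1
  5+6+1 = 4 carry 1
  7+7+1 = 7 carry 1
  5+4+1 = 2 carry 1
  2+1+1 = 4
  6+6 = 4 carry 1
  7+4+1 = 4 carry 1
  final carry 1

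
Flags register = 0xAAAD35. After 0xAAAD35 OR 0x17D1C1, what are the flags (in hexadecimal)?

0xBFFDF5

OR each hex digit independently (no carries):
  A|1=B, A|7=F, A|D=F, D|1=D, 3|C=F, 5|1=5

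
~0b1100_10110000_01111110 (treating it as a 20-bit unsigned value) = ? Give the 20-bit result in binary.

0b00110100111110000001

Invert each bit: 11001011000001111110 → 00110100111110000001.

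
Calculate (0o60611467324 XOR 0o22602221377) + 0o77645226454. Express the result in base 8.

First 0o60611467324 XOR 0o22602221377 = 0o42013646053.
Add column by column in base 8, right to left:
  3+4 = 7
  5+5 = 2 carry 1
  0+4+1 = 5
  6+6 = 4 carry 1
  4+2+1 = 7
  6+2 = 0 carry 1
  3+5+1 = 1 carry 1
  1+4+1 = 6
  0+6 = 6
  2+7 = 1 carry 1
  4+7+1 = 4 carry 1
  final carry 1

0o141661074527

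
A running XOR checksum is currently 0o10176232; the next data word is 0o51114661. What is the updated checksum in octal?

XOR each oct digit independently (no carries):
  1^5=4, 0^1=1, 1^1=0, 7^1=6, 6^4=2, 2^6=4, 3^6=5, 2^1=3

0o41062453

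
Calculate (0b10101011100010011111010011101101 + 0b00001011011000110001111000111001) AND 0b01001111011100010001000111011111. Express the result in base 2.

Add column by column in base 2, right to left:
  1+1 = 0 carry 1
  0+0+1 = 1
  1+0 = 1
  1+1 = 0 carry 1
  0+1+1 = 0 carry 1
  1+1+1 = 1 carry 1
  1+0+1 = 0 carry 1
  1+0+1 = 0 carry 1
  0+0+1 = 1
  0+1 = 1
  1+1 = 0 carry 1
  0+1+1 = 0 carry 1
  1+1+1 = 1 carry 1
  1+0+1 = 0 carry 1
  1+0+1 = 0 carry 1
  1+0+1 = 0 carry 1
  1+1+1 = 1 carry 1
  0+1+1 = 0 carry 1
  0+0+1 = 1
  1+0 = 1
  0+0 = 0
  0+1 = 1
  0+1 = 1
  1+0 = 1
  1+1 = 0 carry 1
  1+1+1 = 1 carry 1
  0+0+1 = 1
  1+1 = 0 carry 1
  0+0+1 = 1
  1+0 = 1
  0+0 = 0
  1+0 = 1
Sum = 0b10110110111011010001001100100110; now AND with 0b01001111011100010001000111011111:
  10110110111011010001001100100110
& 01001111011100010001000111011111
= 00000110011000010001000100000110

0b110011000010001000100000110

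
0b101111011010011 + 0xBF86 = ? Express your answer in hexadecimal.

0b101111011010011 = 0x5ED3 in hexadecimal.
Add column by column in base 16, right to left:
  3+6 = 9
  D+8 = 5 carry 1
  E+F+1 = E carry 1
  5+B+1 = 1 carry 1
  final carry 1

0x11E59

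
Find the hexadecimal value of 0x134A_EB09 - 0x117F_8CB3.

0x1CB5E56

Subtract column by column in base 16:
  9-3 → 6
  0-B → 5 (borrow)
  B-C-1 → E (borrow)
  E-8-1 → 5
  A-F → B (borrow)
  4-7-1 → C (borrow)
  3-1-1 → 1
  1-1 → 0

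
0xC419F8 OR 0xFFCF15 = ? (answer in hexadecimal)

0xFFDFFD

OR each hex digit independently (no carries):
  C|F=F, 4|F=F, 1|C=D, 9|F=F, F|1=F, 8|5=D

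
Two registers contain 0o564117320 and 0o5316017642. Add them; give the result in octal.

0o6102137162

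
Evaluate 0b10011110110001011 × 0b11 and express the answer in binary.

Multiply each base-2 digit by 3, carrying:
  1×3 = 3 → write 1 carry 1
  1×3+1 = 4 → write 0 carry 2
  0×3+2 = 2 → write 0 carry 1
  1×3+1 = 4 → write 0 carry 2
  0×3+2 = 2 → write 0 carry 1
  0×3+1 = 1 → write 1
  0×3 = 0 → write 0
  1×3 = 3 → write 1 carry 1
  1×3+1 = 4 → write 0 carry 2
  0×3+2 = 2 → write 0 carry 1
  1×3+1 = 4 → write 0 carry 2
  1×3+2 = 5 → write 1 carry 2
  1×3+2 = 5 → write 1 carry 2
  1×3+2 = 5 → write 1 carry 2
  0×3+2 = 2 → write 0 carry 1
  0×3+1 = 1 → write 1
  1×3 = 3 → write 1 carry 1
  remaining carry: 1

0b111011100010100001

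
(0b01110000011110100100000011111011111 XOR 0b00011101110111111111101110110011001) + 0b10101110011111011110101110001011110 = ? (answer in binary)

First 0b01110000011110100100000011111011111 XOR 0b00011101110111111111101110110011001 = 0b01101101101001011011101101001000110.
Add column by column in base 2, right to left:
  0+0 = 0
  1+1 = 0 carry 1
  1+1+1 = 1 carry 1
  0+1+1 = 0 carry 1
  0+1+1 = 0 carry 1
  0+0+1 = 1
  1+1 = 0 carry 1
  0+0+1 = 1
  0+0 = 0
  1+0 = 1
  0+1 = 1
  1+1 = 0 carry 1
  1+1+1 = 1 carry 1
  0+0+1 = 1
  1+1 = 0 carry 1
  1+0+1 = 0 carry 1
  1+1+1 = 1 carry 1
  0+1+1 = 0 carry 1
  1+1+1 = 1 carry 1
  1+1+1 = 1 carry 1
  0+0+1 = 1
  1+1 = 0 carry 1
  0+1+1 = 0 carry 1
  0+1+1 = 0 carry 1
  1+1+1 = 1 carry 1
  0+1+1 = 0 carry 1
  1+0+1 = 0 carry 1
  1+0+1 = 0 carry 1
  0+1+1 = 0 carry 1
  1+1+1 = 1 carry 1
  1+1+1 = 1 carry 1
  0+0+1 = 1
  1+1 = 0 carry 1
  1+0+1 = 0 carry 1
  0+1+1 = 0 carry 1
  final carry 1

0b100011100001000111010011011010100100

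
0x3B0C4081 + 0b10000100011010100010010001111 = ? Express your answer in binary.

0b1001011100110011000010100010000

0x3B0C4081 = 0b111011000011000100000010000001 in binary.
Add column by column in base 2, right to left:
  1+1 = 0 carry 1
  0+1+1 = 0 carry 1
  0+1+1 = 0 carry 1
  0+1+1 = 0 carry 1
  0+0+1 = 1
  0+0 = 0
  0+0 = 0
  1+1 = 0 carry 1
  0+0+1 = 1
  0+0 = 0
  0+1 = 1
  0+0 = 0
  0+0 = 0
  0+0 = 0
  1+1 = 0 carry 1
  0+0+1 = 1
  0+1 = 1
  0+0 = 0
  1+1 = 0 carry 1
  1+1+1 = 1 carry 1
  0+0+1 = 1
  0+0 = 0
  0+0 = 0
  0+1 = 1
  1+0 = 1
  1+0 = 1
  0+0 = 0
  1+0 = 1
  1+1 = 0 carry 1
  1+0+1 = 0 carry 1
  final carry 1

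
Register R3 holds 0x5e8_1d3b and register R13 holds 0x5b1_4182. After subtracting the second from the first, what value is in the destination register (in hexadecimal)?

Subtract column by column in base 16:
  b-2 → 9
  3-8 → b (borrow)
  d-1-1 → b
  1-4 → d (borrow)
  8-1-1 → 6
  e-b → 3
  5-5 → 0

0x36dbb9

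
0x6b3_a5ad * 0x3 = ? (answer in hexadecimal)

0x141af107

Multiply each base-16 digit by 3, carrying:
  d×3 = 39 → write 7 carry 2
  a×3+2 = 32 → write 0 carry 2
  5×3+2 = 17 → write 1 carry 1
  a×3+1 = 31 → write f carry 1
  3×3+1 = 10 → write a
  b×3 = 33 → write 1 carry 2
  6×3+2 = 20 → write 4 carry 1
  remaining carry: 1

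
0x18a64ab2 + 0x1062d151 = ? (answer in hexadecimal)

Add column by column in base 16, right to left:
  2+1 = 3
  b+5 = 0 carry 1
  a+1+1 = c
  4+d = 1 carry 1
  6+2+1 = 9
  a+6 = 0 carry 1
  8+0+1 = 9
  1+1 = 2

0x29091c03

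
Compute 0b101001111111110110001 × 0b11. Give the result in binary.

Multiply each base-2 digit by 3, carrying:
  1×3 = 3 → write 1 carry 1
  0×3+1 = 1 → write 1
  0×3 = 0 → write 0
  0×3 = 0 → write 0
  1×3 = 3 → write 1 carry 1
  1×3+1 = 4 → write 0 carry 2
  0×3+2 = 2 → write 0 carry 1
  1×3+1 = 4 → write 0 carry 2
  1×3+2 = 5 → write 1 carry 2
  1×3+2 = 5 → write 1 carry 2
  1×3+2 = 5 → write 1 carry 2
  1×3+2 = 5 → write 1 carry 2
  1×3+2 = 5 → write 1 carry 2
  1×3+2 = 5 → write 1 carry 2
  1×3+2 = 5 → write 1 carry 2
  1×3+2 = 5 → write 1 carry 2
  0×3+2 = 2 → write 0 carry 1
  0×3+1 = 1 → write 1
  1×3 = 3 → write 1 carry 1
  0×3+1 = 1 → write 1
  1×3 = 3 → write 1 carry 1
  remaining carry: 1

0b1111101111111100010011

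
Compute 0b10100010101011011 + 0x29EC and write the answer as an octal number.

0o267507

0b10100010101011011 = 0o242533 in octal.
0x29EC = 0o24754 in octal.
Add column by column in base 8, right to left:
  3+4 = 7
  3+5 = 0 carry 1
  5+7+1 = 5 carry 1
  2+4+1 = 7
  4+2 = 6
  2+0 = 2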